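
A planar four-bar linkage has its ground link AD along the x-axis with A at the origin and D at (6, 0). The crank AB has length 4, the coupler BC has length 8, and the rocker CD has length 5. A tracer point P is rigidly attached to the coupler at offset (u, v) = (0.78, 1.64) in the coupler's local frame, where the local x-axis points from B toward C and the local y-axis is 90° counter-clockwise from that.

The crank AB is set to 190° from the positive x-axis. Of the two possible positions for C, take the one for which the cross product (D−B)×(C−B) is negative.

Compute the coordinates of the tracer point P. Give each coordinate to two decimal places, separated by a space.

A=(0,0), D=(6.00,0)
B = A + 4.00·(cos190°, sin190°) = (-3.9392, -0.6946)
|BD| = 9.9635
circle(B,8.00) ∩ circle(D,5.00): a=6.9389, h=3.9814
  candidates: C₊=(2.7052,3.7609) cross=39.669; C₋=(3.2603,-4.1826) cross=-39.669
  mode - wants cross < 0 → take C=(3.2603,-4.1826) (cross=-39.669)
ex = (C−B)/|BC| = (0.8999,-0.4360); ey = (0.4360,0.8999)
P = B + 0.78·ex + 1.64·ey = (-2.5222,0.4412)

-2.52 0.44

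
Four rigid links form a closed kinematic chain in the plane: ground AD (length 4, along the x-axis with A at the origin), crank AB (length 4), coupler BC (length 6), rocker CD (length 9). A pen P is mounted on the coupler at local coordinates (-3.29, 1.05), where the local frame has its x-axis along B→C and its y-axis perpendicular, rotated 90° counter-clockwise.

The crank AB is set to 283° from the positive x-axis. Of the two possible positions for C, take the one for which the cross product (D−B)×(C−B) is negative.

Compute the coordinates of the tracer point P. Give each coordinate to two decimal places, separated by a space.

A=(0,0), D=(4.00,0)
B = A + 4.00·(cos283°, sin283°) = (0.8998, -3.8975)
|BD| = 4.9801
circle(B,6.00) ∩ circle(D,9.00): a=-2.0279, h=5.6469
  candidates: C₊=(-4.7819,-1.9693) cross=28.122; C₋=(4.0567,-8.9998) cross=-28.122
  mode - wants cross < 0 → take C=(4.0567,-8.9998) (cross=-28.122)
ex = (C−B)/|BC| = (0.5262,-0.8504); ey = (0.8504,0.5262)
P = B + -3.29·ex + 1.05·ey = (0.0617,-0.5472)

0.06 -0.55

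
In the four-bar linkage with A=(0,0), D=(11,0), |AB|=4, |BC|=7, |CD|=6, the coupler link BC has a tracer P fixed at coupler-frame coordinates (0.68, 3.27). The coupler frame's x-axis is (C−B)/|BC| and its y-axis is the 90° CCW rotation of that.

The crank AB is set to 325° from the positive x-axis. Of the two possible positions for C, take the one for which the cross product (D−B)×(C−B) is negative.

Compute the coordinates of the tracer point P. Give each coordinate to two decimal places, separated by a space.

A=(0,0), D=(11.00,0)
B = A + 4.00·(cos325°, sin325°) = (3.2766, -2.2943)
|BD| = 8.0570
circle(B,7.00) ∩ circle(D,6.00): a=4.8352, h=5.0617
  candidates: C₊=(6.4703,3.9347) cross=40.782; C₋=(9.3530,-5.7695) cross=-40.782
  mode - wants cross < 0 → take C=(9.3530,-5.7695) (cross=-40.782)
ex = (C−B)/|BC| = (0.8681,-0.4965); ey = (0.4965,0.8681)
P = B + 0.68·ex + 3.27·ey = (5.4903,0.2067)

5.49 0.21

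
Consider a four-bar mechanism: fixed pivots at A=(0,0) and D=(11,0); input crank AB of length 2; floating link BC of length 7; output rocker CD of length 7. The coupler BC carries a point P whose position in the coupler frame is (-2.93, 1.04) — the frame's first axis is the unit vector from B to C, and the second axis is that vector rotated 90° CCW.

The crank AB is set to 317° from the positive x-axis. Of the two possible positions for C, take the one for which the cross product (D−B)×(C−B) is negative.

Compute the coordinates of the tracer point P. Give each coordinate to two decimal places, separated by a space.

-0.19 1.27

A=(0,0), D=(11.00,0)
B = A + 2.00·(cos317°, sin317°) = (1.4627, -1.3640)
|BD| = 9.6343
circle(B,7.00) ∩ circle(D,7.00): a=4.8172, h=5.0789
  candidates: C₊=(5.5123,4.3457) cross=48.932; C₋=(6.9504,-5.7097) cross=-48.932
  mode - wants cross < 0 → take C=(6.9504,-5.7097) (cross=-48.932)
ex = (C−B)/|BC| = (0.7840,-0.6208); ey = (0.6208,0.7840)
P = B + -2.93·ex + 1.04·ey = (-0.1886,1.2703)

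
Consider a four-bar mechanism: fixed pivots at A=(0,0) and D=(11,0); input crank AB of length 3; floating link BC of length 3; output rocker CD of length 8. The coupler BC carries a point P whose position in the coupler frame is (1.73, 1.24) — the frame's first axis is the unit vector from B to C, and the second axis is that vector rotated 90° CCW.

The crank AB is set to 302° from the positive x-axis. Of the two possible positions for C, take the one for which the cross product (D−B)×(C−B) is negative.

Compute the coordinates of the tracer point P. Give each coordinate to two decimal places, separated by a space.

A=(0,0), D=(11.00,0)
B = A + 3.00·(cos302°, sin302°) = (1.5898, -2.5441)
|BD| = 9.7481
circle(B,3.00) ∩ circle(D,8.00): a=2.0530, h=2.1875
  candidates: C₊=(3.0007,0.1034) cross=21.324; C₋=(4.1425,-4.1200) cross=-21.324
  mode - wants cross < 0 → take C=(4.1425,-4.1200) (cross=-21.324)
ex = (C−B)/|BC| = (0.8509,-0.5253); ey = (0.5253,0.8509)
P = B + 1.73·ex + 1.24·ey = (3.7132,-2.3978)

3.71 -2.40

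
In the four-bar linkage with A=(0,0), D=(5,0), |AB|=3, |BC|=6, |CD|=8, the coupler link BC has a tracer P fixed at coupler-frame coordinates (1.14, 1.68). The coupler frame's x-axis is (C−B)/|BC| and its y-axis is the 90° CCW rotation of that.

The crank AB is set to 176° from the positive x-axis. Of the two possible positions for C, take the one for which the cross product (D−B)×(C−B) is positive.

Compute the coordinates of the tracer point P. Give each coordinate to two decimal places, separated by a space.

A=(0,0), D=(5.00,0)
B = A + 3.00·(cos176°, sin176°) = (-2.9927, 0.2093)
|BD| = 7.9954
circle(B,6.00) ∩ circle(D,8.00): a=2.2467, h=5.5635
  candidates: C₊=(-0.6011,5.7120) cross=44.482; C₋=(-0.8924,-5.4111) cross=-44.482
  mode + wants cross > 0 → take C=(-0.6011,5.7120) (cross=44.482)
ex = (C−B)/|BC| = (0.3986,0.9171); ey = (-0.9171,0.3986)
P = B + 1.14·ex + 1.68·ey = (-4.0791,1.9244)

-4.08 1.92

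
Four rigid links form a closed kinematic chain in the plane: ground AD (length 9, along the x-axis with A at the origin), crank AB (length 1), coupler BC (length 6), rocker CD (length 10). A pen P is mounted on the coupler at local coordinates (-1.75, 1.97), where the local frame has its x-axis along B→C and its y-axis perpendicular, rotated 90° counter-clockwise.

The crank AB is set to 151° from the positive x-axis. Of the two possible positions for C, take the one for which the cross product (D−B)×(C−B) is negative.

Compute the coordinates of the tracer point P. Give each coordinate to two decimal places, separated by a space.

0.62 2.65

A=(0,0), D=(9.00,0)
B = A + 1.00·(cos151°, sin151°) = (-0.8746, 0.4848)
|BD| = 9.8865
circle(B,6.00) ∩ circle(D,10.00): a=1.7065, h=5.7522
  candidates: C₊=(1.1119,6.1464) cross=56.869; C₋=(0.5478,-5.3442) cross=-56.869
  mode - wants cross < 0 → take C=(0.5478,-5.3442) (cross=-56.869)
ex = (C−B)/|BC| = (0.2371,-0.9715); ey = (0.9715,0.2371)
P = B + -1.75·ex + 1.97·ey = (0.6244,2.6519)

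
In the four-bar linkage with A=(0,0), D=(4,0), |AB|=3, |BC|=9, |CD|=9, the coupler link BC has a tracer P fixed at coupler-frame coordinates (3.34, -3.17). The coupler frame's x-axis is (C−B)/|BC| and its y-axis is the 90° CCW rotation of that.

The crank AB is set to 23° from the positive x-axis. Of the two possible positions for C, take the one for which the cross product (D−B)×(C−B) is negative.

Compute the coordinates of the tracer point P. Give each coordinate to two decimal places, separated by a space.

-1.79 0.49

A=(0,0), D=(4.00,0)
B = A + 3.00·(cos23°, sin23°) = (2.7615, 1.1722)
|BD| = 1.7053
circle(B,9.00) ∩ circle(D,9.00): a=0.8526, h=8.9595
  candidates: C₊=(9.5396,7.0932) cross=15.278; C₋=(-2.7780,-5.9210) cross=-15.278
  mode - wants cross < 0 → take C=(-2.7780,-5.9210) (cross=-15.278)
ex = (C−B)/|BC| = (-0.6155,-0.7881); ey = (0.7881,-0.6155)
P = B + 3.34·ex + -3.17·ey = (-1.7927,0.4910)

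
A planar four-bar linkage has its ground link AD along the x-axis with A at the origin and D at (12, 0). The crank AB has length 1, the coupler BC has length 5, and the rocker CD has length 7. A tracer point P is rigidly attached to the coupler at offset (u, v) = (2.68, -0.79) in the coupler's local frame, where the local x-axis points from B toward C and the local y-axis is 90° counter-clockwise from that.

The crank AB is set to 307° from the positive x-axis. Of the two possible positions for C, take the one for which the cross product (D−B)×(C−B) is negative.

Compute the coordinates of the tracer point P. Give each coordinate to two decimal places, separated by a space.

A=(0,0), D=(12.00,0)
B = A + 1.00·(cos307°, sin307°) = (0.6018, -0.7986)
|BD| = 11.4261
circle(B,5.00) ∩ circle(D,7.00): a=4.6628, h=1.8050
  candidates: C₊=(5.1271,1.3278) cross=20.624; C₋=(5.3794,-2.2733) cross=-20.624
  mode - wants cross < 0 → take C=(5.3794,-2.2733) (cross=-20.624)
ex = (C−B)/|BC| = (0.9555,-0.2949); ey = (0.2949,0.9555)
P = B + 2.68·ex + -0.79·ey = (2.9296,-2.3439)

2.93 -2.34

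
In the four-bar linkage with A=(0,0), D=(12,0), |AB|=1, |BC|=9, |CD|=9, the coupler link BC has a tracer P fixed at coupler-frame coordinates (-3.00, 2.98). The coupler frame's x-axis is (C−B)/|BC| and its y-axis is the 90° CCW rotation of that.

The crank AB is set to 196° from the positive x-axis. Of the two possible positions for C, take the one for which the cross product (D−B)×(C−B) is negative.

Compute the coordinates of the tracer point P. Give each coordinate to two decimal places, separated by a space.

-1.14 3.95

A=(0,0), D=(12.00,0)
B = A + 1.00·(cos196°, sin196°) = (-0.9613, -0.2756)
|BD| = 12.9642
circle(B,9.00) ∩ circle(D,9.00): a=6.4821, h=6.2436
  candidates: C₊=(5.3866,6.1044) cross=80.943; C₋=(5.6521,-6.3800) cross=-80.943
  mode - wants cross < 0 → take C=(5.6521,-6.3800) (cross=-80.943)
ex = (C−B)/|BC| = (0.7348,-0.6783); ey = (0.6783,0.7348)
P = B + -3.00·ex + 2.98·ey = (-1.1445,3.9489)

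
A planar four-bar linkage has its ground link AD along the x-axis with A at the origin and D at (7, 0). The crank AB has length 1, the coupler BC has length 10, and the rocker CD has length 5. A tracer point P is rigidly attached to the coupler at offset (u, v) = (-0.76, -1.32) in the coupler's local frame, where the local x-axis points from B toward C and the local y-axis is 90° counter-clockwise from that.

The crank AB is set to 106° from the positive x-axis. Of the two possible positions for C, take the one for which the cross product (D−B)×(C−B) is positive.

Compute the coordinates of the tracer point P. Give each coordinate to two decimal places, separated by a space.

-0.51 -0.54

A=(0,0), D=(7.00,0)
B = A + 1.00·(cos106°, sin106°) = (-0.2756, 0.9613)
|BD| = 7.3389
circle(B,10.00) ∩ circle(D,5.00): a=8.7792, h=4.7880
  candidates: C₊=(9.0551,4.5581) cross=35.139; C₋=(7.8008,-4.9355) cross=-35.139
  mode + wants cross > 0 → take C=(9.0551,4.5581) (cross=35.139)
ex = (C−B)/|BC| = (0.9331,0.3597); ey = (-0.3597,0.9331)
P = B + -0.76·ex + -1.32·ey = (-0.5100,-0.5438)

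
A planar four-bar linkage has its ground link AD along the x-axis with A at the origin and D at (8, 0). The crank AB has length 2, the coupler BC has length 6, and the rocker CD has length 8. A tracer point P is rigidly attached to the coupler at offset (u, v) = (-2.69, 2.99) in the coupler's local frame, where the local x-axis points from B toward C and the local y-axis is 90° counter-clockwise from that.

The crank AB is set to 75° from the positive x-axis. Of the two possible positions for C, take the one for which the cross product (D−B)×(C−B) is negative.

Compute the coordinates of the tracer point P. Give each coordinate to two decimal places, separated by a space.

3.23 4.90

A=(0,0), D=(8.00,0)
B = A + 2.00·(cos75°, sin75°) = (0.5176, 1.9319)
|BD| = 7.7277
circle(B,6.00) ∩ circle(D,8.00): a=2.0522, h=5.6381
  candidates: C₊=(3.9142,6.8779) cross=43.570; C₋=(1.0952,-4.0403) cross=-43.570
  mode - wants cross < 0 → take C=(1.0952,-4.0403) (cross=-43.570)
ex = (C−B)/|BC| = (0.0963,-0.9954); ey = (0.9954,0.0963)
P = B + -2.69·ex + 2.99·ey = (3.2348,4.8972)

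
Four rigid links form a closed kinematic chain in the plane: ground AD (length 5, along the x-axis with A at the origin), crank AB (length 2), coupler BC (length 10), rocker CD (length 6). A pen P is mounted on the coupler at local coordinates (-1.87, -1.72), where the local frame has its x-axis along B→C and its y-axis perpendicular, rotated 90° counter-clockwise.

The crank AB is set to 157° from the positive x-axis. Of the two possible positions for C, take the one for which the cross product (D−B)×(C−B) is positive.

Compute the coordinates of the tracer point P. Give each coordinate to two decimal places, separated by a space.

A=(0,0), D=(5.00,0)
B = A + 2.00·(cos157°, sin157°) = (-1.8410, 0.7815)
|BD| = 6.8855
circle(B,10.00) ∩ circle(D,6.00): a=8.0902, h=5.8778
  candidates: C₊=(6.8640,5.7031) cross=40.472; C₋=(5.5298,-5.9766) cross=-40.472
  mode + wants cross > 0 → take C=(6.8640,5.7031) (cross=40.472)
ex = (C−B)/|BC| = (0.8705,0.4922); ey = (-0.4922,0.8705)
P = B + -1.87·ex + -1.72·ey = (-2.6223,-1.6361)

-2.62 -1.64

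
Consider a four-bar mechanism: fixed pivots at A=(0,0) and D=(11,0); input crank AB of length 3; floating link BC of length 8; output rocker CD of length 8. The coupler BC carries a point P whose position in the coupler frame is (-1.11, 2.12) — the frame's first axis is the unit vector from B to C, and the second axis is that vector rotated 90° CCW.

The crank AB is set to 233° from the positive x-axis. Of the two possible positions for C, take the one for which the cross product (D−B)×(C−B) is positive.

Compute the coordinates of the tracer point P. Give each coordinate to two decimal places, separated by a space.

-4.10 -1.73

A=(0,0), D=(11.00,0)
B = A + 3.00·(cos233°, sin233°) = (-1.8054, -2.3959)
|BD| = 13.0277
circle(B,8.00) ∩ circle(D,8.00): a=6.5138, h=4.6444
  candidates: C₊=(3.7431,3.3672) cross=60.505; C₋=(5.4514,-5.7631) cross=-60.505
  mode + wants cross > 0 → take C=(3.7431,3.3672) (cross=60.505)
ex = (C−B)/|BC| = (0.6936,0.7204); ey = (-0.7204,0.6936)
P = B + -1.11·ex + 2.12·ey = (-4.1025,-1.7252)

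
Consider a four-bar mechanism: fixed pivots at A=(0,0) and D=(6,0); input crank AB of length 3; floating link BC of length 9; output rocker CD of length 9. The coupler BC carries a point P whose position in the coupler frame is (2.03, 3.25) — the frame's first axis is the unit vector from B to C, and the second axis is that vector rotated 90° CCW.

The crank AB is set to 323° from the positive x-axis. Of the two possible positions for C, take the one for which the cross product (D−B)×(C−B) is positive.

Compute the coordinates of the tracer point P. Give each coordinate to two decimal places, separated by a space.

-1.24 -0.60

A=(0,0), D=(6.00,0)
B = A + 3.00·(cos323°, sin323°) = (2.3959, -1.8054)
|BD| = 4.0310
circle(B,9.00) ∩ circle(D,9.00): a=2.0155, h=8.7714
  candidates: C₊=(0.2693,6.9397) cross=35.358; C₋=(8.1266,-8.7452) cross=-35.358
  mode + wants cross > 0 → take C=(0.2693,6.9397) (cross=35.358)
ex = (C−B)/|BC| = (-0.2363,0.9717); ey = (-0.9717,-0.2363)
P = B + 2.03·ex + 3.25·ey = (-1.2417,-0.6009)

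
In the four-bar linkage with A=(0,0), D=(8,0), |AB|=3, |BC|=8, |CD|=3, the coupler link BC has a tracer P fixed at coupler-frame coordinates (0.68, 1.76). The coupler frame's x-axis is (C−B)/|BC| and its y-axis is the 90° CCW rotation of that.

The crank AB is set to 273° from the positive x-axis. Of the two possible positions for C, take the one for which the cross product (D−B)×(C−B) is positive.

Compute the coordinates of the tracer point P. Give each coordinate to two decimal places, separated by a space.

-0.51 -1.23

A=(0,0), D=(8.00,0)
B = A + 3.00·(cos273°, sin273°) = (0.1570, -2.9959)
|BD| = 8.3957
circle(B,8.00) ∩ circle(D,3.00): a=7.4733, h=2.8547
  candidates: C₊=(6.1197,2.3376) cross=23.967; C₋=(8.1570,-2.9959) cross=-23.967
  mode + wants cross > 0 → take C=(6.1197,2.3376) (cross=23.967)
ex = (C−B)/|BC| = (0.7453,0.6667); ey = (-0.6667,0.7453)
P = B + 0.68·ex + 1.76·ey = (-0.5095,-1.2307)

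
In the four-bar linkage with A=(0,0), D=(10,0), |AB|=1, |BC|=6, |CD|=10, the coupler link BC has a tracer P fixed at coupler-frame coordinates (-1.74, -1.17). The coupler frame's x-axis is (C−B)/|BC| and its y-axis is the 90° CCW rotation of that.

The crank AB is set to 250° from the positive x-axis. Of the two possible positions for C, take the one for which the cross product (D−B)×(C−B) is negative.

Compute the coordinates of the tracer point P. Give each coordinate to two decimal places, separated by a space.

A=(0,0), D=(10.00,0)
B = A + 1.00·(cos250°, sin250°) = (-0.3420, -0.9397)
|BD| = 10.3846
circle(B,6.00) ∩ circle(D,10.00): a=2.1108, h=5.6164
  candidates: C₊=(1.2519,4.8447) cross=58.325; C₋=(2.2684,-6.3421) cross=-58.325
  mode - wants cross < 0 → take C=(2.2684,-6.3421) (cross=-58.325)
ex = (C−B)/|BC| = (0.4351,-0.9004); ey = (0.9004,0.4351)
P = B + -1.74·ex + -1.17·ey = (-2.1525,0.1180)

-2.15 0.12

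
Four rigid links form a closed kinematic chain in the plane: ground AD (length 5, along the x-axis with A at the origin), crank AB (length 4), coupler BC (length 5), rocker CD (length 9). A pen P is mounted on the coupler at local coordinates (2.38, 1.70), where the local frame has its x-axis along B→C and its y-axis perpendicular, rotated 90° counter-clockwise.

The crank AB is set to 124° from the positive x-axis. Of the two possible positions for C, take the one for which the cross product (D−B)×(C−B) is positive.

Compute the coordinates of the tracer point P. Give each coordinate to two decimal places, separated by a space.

-2.52 6.23

A=(0,0), D=(5.00,0)
B = A + 4.00·(cos124°, sin124°) = (-2.2368, 3.3162)
|BD| = 7.9604
circle(B,5.00) ∩ circle(D,9.00): a=0.4628, h=4.9785
  candidates: C₊=(0.2579,7.6493) cross=39.631; C₋=(-3.8900,-1.4026) cross=-39.631
  mode + wants cross > 0 → take C=(0.2579,7.6493) (cross=39.631)
ex = (C−B)/|BC| = (0.4989,0.8666); ey = (-0.8666,0.4989)
P = B + 2.38·ex + 1.70·ey = (-2.5226,6.2269)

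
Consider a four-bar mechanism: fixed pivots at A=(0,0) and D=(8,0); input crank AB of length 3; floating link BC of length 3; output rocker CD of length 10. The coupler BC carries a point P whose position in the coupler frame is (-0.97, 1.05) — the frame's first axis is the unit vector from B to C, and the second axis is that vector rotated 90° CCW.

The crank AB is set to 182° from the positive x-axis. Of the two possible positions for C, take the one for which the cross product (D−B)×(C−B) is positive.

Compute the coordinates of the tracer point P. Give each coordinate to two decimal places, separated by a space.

A=(0,0), D=(8.00,0)
B = A + 3.00·(cos182°, sin182°) = (-2.9982, -0.1047)
|BD| = 10.9987
circle(B,3.00) ∩ circle(D,10.00): a=1.3625, h=2.6728
  candidates: C₊=(-1.6612,2.5809) cross=29.397; C₋=(-1.6103,-2.7644) cross=-29.397
  mode + wants cross > 0 → take C=(-1.6612,2.5809) (cross=29.397)
ex = (C−B)/|BC| = (0.4457,0.8952); ey = (-0.8952,0.4457)
P = B + -0.97·ex + 1.05·ey = (-4.3704,-0.5051)

-4.37 -0.51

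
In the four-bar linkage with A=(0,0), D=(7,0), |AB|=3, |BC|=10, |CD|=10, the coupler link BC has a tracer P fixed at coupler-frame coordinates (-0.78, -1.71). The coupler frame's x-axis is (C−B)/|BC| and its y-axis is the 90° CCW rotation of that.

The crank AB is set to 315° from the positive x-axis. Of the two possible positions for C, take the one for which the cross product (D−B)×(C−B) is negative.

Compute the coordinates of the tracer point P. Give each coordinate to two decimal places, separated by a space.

0.30 -2.59

A=(0,0), D=(7.00,0)
B = A + 3.00·(cos315°, sin315°) = (2.1213, -2.1213)
|BD| = 5.3199
circle(B,10.00) ∩ circle(D,10.00): a=2.6600, h=9.6397
  candidates: C₊=(0.7168,7.7796) cross=51.283; C₋=(8.4045,-9.9009) cross=-51.283
  mode - wants cross < 0 → take C=(8.4045,-9.9009) (cross=-51.283)
ex = (C−B)/|BC| = (0.6283,-0.7780); ey = (0.7780,0.6283)
P = B + -0.78·ex + -1.71·ey = (0.3009,-2.5889)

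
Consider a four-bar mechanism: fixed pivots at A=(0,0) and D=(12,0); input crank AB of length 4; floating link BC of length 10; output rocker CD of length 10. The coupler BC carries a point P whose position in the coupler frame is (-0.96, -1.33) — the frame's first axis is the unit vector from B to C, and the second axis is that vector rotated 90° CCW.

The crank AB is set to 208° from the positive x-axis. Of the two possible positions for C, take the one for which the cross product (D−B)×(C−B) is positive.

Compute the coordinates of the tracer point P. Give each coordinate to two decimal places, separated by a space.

A=(0,0), D=(12.00,0)
B = A + 4.00·(cos208°, sin208°) = (-3.5318, -1.8779)
|BD| = 15.6449
circle(B,10.00) ∩ circle(D,10.00): a=7.8225, h=6.2297
  candidates: C₊=(3.4863,5.2457) cross=97.463; C₋=(4.9819,-7.1236) cross=-97.463
  mode + wants cross > 0 → take C=(3.4863,5.2457) (cross=97.463)
ex = (C−B)/|BC| = (0.7018,0.7124); ey = (-0.7124,0.7018)
P = B + -0.96·ex + -1.33·ey = (-3.2581,-3.4952)

-3.26 -3.50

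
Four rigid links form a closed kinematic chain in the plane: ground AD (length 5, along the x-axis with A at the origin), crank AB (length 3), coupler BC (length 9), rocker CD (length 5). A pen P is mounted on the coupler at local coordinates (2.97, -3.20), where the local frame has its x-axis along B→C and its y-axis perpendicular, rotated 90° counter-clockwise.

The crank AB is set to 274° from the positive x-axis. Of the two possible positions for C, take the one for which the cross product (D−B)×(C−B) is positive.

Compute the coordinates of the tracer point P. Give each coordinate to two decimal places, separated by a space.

4.43 -1.86

A=(0,0), D=(5.00,0)
B = A + 3.00·(cos274°, sin274°) = (0.2093, -2.9927)
|BD| = 5.6487
circle(B,9.00) ∩ circle(D,5.00): a=7.7813, h=4.5224
  candidates: C₊=(4.4127,4.9654) cross=25.545; C₋=(9.2047,-2.7057) cross=-25.545
  mode + wants cross > 0 → take C=(4.4127,4.9654) (cross=25.545)
ex = (C−B)/|BC| = (0.4670,0.8842); ey = (-0.8842,0.4670)
P = B + 2.97·ex + -3.20·ey = (4.4259,-1.8611)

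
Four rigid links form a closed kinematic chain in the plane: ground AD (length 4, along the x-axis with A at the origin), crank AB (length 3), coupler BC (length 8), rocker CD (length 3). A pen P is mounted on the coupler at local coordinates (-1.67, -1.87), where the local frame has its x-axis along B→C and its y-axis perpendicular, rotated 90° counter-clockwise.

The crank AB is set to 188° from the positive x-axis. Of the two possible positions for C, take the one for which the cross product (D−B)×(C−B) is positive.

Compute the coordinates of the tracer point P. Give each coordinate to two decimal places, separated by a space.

A=(0,0), D=(4.00,0)
B = A + 3.00·(cos188°, sin188°) = (-2.9708, -0.4175)
|BD| = 6.9833
circle(B,8.00) ∩ circle(D,3.00): a=7.4296, h=2.9666
  candidates: C₊=(4.2682,2.9880) cross=20.717; C₋=(4.6229,-2.9346) cross=-20.717
  mode + wants cross > 0 → take C=(4.2682,2.9880) (cross=20.717)
ex = (C−B)/|BC| = (0.9049,0.4257); ey = (-0.4257,0.9049)
P = B + -1.67·ex + -1.87·ey = (-3.6859,-2.8205)

-3.69 -2.82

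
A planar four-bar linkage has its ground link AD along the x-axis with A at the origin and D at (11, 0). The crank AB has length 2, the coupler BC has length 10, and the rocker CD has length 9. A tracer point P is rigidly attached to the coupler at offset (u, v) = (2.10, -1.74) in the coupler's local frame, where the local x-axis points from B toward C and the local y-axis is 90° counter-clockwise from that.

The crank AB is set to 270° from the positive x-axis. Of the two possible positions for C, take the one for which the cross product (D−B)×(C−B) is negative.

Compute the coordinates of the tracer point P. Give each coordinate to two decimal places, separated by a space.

A=(0,0), D=(11.00,0)
B = A + 2.00·(cos270°, sin270°) = (-0.0000, -2.0000)
|BD| = 11.1803
circle(B,10.00) ∩ circle(D,9.00): a=6.4399, h=7.6504
  candidates: C₊=(4.9675,6.6790) cross=85.534; C₋=(7.7045,-8.3750) cross=-85.534
  mode - wants cross < 0 → take C=(7.7045,-8.3750) (cross=-85.534)
ex = (C−B)/|BC| = (0.7705,-0.6375); ey = (0.6375,0.7705)
P = B + 2.10·ex + -1.74·ey = (0.5087,-4.6793)

0.51 -4.68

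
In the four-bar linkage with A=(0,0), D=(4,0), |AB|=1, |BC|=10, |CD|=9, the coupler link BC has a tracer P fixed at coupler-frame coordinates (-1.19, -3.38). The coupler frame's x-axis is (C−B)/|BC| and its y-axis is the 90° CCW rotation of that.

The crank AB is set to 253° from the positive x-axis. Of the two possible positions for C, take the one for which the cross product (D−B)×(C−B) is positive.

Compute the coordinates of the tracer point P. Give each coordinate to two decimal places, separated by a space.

A=(0,0), D=(4.00,0)
B = A + 1.00·(cos253°, sin253°) = (-0.2924, -0.9563)
|BD| = 4.3976
circle(B,10.00) ∩ circle(D,9.00): a=4.3591, h=8.9999
  candidates: C₊=(2.0053,8.7762) cross=39.578; C₋=(5.9195,-8.7929) cross=-39.578
  mode + wants cross > 0 → take C=(2.0053,8.7762) (cross=39.578)
ex = (C−B)/|BC| = (0.2298,0.9732); ey = (-0.9732,0.2298)
P = B + -1.19·ex + -3.38·ey = (2.7238,-2.8911)

2.72 -2.89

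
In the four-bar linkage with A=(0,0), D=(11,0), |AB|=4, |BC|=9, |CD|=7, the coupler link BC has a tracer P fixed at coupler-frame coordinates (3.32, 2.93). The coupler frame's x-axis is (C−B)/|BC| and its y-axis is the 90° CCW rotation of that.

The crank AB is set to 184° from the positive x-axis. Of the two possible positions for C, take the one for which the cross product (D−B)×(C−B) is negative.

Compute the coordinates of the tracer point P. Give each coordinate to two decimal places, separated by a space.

A=(0,0), D=(11.00,0)
B = A + 4.00·(cos184°, sin184°) = (-3.9903, -0.2790)
|BD| = 14.9929
circle(B,9.00) ∩ circle(D,7.00): a=8.5636, h=2.7685
  candidates: C₊=(4.5203,2.6484) cross=41.508; C₋=(4.6234,-2.8877) cross=-41.508
  mode - wants cross < 0 → take C=(4.6234,-2.8877) (cross=-41.508)
ex = (C−B)/|BC| = (0.9571,-0.2899); ey = (0.2899,0.9571)
P = B + 3.32·ex + 2.93·ey = (0.0365,1.5629)

0.04 1.56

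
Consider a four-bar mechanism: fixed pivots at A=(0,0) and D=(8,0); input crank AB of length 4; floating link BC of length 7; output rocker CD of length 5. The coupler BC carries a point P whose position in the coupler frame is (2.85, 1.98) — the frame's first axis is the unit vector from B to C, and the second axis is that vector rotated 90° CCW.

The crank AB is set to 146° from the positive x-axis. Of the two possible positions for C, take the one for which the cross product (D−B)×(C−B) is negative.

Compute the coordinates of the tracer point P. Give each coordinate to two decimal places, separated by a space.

0.10 2.85

A=(0,0), D=(8.00,0)
B = A + 4.00·(cos146°, sin146°) = (-3.3162, 2.2368)
|BD| = 11.5351
circle(B,7.00) ∩ circle(D,5.00): a=6.8079, h=1.6289
  candidates: C₊=(3.6783,2.5146) cross=18.789; C₋=(3.0466,-0.6813) cross=-18.789
  mode - wants cross < 0 → take C=(3.0466,-0.6813) (cross=-18.789)
ex = (C−B)/|BC| = (0.9090,-0.4169); ey = (0.4169,0.9090)
P = B + 2.85·ex + 1.98·ey = (0.0998,2.8485)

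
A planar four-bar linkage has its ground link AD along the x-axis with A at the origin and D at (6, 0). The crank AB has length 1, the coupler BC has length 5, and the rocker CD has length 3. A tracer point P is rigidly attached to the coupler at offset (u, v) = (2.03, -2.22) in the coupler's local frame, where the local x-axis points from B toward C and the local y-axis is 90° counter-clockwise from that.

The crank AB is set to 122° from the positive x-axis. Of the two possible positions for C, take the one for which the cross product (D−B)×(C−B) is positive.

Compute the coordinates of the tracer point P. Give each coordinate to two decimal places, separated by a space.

2.09 -0.62

A=(0,0), D=(6.00,0)
B = A + 1.00·(cos122°, sin122°) = (-0.5299, 0.8480)
|BD| = 6.5848
circle(B,5.00) ∩ circle(D,3.00): a=4.5073, h=2.1643
  candidates: C₊=(4.2186,2.4138) cross=14.251; C₋=(3.6611,-1.8787) cross=-14.251
  mode + wants cross > 0 → take C=(4.2186,2.4138) (cross=14.251)
ex = (C−B)/|BC| = (0.9497,0.3132); ey = (-0.3132,0.9497)
P = B + 2.03·ex + -2.22·ey = (2.0932,-0.6246)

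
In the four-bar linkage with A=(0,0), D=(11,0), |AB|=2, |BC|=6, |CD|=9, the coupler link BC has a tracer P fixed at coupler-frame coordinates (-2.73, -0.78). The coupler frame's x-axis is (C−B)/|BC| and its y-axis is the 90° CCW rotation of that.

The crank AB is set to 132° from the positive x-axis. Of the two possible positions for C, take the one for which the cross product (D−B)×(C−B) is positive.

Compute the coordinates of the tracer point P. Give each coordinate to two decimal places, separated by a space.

A=(0,0), D=(11.00,0)
B = A + 2.00·(cos132°, sin132°) = (-1.3383, 1.4863)
|BD| = 12.4275
circle(B,6.00) ∩ circle(D,9.00): a=4.4032, h=4.0757
  candidates: C₊=(3.5208,5.0062) cross=50.651; C₋=(2.5459,-3.0868) cross=-50.651
  mode + wants cross > 0 → take C=(3.5208,5.0062) (cross=50.651)
ex = (C−B)/|BC| = (0.8098,0.5866); ey = (-0.5866,0.8098)
P = B + -2.73·ex + -0.78·ey = (-3.0916,-0.7469)

-3.09 -0.75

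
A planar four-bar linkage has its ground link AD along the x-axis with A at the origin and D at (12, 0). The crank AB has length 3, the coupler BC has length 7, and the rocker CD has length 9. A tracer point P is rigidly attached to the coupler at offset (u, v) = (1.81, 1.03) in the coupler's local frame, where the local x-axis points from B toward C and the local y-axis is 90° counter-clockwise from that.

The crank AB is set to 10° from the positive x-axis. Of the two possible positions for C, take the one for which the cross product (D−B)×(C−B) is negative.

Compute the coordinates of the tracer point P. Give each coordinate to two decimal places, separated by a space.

A=(0,0), D=(12.00,0)
B = A + 3.00·(cos10°, sin10°) = (2.9544, 0.5209)
|BD| = 9.0606
circle(B,7.00) ∩ circle(D,9.00): a=2.7644, h=6.4310
  candidates: C₊=(6.0840,6.7824) cross=58.269; C₋=(5.3445,-6.0584) cross=-58.269
  mode - wants cross < 0 → take C=(5.3445,-6.0584) (cross=-58.269)
ex = (C−B)/|BC| = (0.3414,-0.9399); ey = (0.9399,0.3414)
P = B + 1.81·ex + 1.03·ey = (4.5405,-0.8286)

4.54 -0.83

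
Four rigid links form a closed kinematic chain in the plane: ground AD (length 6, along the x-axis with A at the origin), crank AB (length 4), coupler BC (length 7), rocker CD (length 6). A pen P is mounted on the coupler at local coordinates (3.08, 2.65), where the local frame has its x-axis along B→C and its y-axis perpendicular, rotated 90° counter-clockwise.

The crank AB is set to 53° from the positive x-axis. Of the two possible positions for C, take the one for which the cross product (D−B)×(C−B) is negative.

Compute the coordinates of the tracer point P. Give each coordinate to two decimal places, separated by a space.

A=(0,0), D=(6.00,0)
B = A + 4.00·(cos53°, sin53°) = (2.4073, 3.1945)
|BD| = 4.8076
circle(B,7.00) ∩ circle(D,6.00): a=3.7558, h=5.9071
  candidates: C₊=(9.1392,5.1133) cross=28.399; C₋=(1.2889,-3.7155) cross=-28.399
  mode - wants cross < 0 → take C=(1.2889,-3.7155) (cross=-28.399)
ex = (C−B)/|BC| = (-0.1598,-0.9872); ey = (0.9872,-0.1598)
P = B + 3.08·ex + 2.65·ey = (4.5311,-0.2693)

4.53 -0.27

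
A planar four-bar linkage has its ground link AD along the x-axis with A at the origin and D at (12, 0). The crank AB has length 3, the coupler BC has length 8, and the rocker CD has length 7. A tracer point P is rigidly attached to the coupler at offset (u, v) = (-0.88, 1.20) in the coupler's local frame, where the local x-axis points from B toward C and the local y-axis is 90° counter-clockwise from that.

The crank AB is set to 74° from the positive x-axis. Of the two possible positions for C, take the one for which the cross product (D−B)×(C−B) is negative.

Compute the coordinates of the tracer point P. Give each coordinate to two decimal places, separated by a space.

A=(0,0), D=(12.00,0)
B = A + 3.00·(cos74°, sin74°) = (0.8269, 2.8838)
|BD| = 11.5392
circle(B,8.00) ∩ circle(D,7.00): a=6.4196, h=4.7738
  candidates: C₊=(8.2358,5.9018) cross=55.086; C₋=(5.8498,-3.3428) cross=-55.086
  mode - wants cross < 0 → take C=(5.8498,-3.3428) (cross=-55.086)
ex = (C−B)/|BC| = (0.6279,-0.7783); ey = (0.7783,0.6279)
P = B + -0.88·ex + 1.20·ey = (1.2084,4.3221)

1.21 4.32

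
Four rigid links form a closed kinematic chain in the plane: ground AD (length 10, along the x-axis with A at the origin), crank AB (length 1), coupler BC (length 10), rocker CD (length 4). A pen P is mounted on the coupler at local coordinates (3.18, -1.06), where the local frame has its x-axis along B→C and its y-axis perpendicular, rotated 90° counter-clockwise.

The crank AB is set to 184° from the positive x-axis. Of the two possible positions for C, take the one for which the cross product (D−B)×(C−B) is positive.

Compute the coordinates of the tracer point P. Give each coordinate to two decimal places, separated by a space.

A=(0,0), D=(10.00,0)
B = A + 1.00·(cos184°, sin184°) = (-0.9976, -0.0698)
|BD| = 10.9978
circle(B,10.00) ∩ circle(D,4.00): a=9.3178, h=3.6301
  candidates: C₊=(8.2971,3.6194) cross=39.923; C₋=(8.3431,-3.6407) cross=-39.923
  mode + wants cross > 0 → take C=(8.2971,3.6194) (cross=39.923)
ex = (C−B)/|BC| = (0.9295,0.3689); ey = (-0.3689,0.9295)
P = B + 3.18·ex + -1.06·ey = (2.3492,0.1182)

2.35 0.12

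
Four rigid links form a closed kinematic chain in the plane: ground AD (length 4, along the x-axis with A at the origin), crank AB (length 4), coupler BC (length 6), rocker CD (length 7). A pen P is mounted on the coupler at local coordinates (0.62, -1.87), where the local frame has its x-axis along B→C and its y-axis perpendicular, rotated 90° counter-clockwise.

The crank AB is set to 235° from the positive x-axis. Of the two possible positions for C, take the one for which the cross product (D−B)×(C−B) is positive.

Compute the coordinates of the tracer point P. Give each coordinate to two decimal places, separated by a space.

A=(0,0), D=(4.00,0)
B = A + 4.00·(cos235°, sin235°) = (-2.2943, -3.2766)
|BD| = 7.0961
circle(B,6.00) ∩ circle(D,7.00): a=2.6320, h=5.3919
  candidates: C₊=(-2.4493,2.7214) cross=38.261; C₋=(2.5300,-6.8439) cross=-38.261
  mode + wants cross > 0 → take C=(-2.4493,2.7214) (cross=38.261)
ex = (C−B)/|BC| = (-0.0258,0.9997); ey = (-0.9997,-0.0258)
P = B + 0.62·ex + -1.87·ey = (-0.4410,-2.6085)

-0.44 -2.61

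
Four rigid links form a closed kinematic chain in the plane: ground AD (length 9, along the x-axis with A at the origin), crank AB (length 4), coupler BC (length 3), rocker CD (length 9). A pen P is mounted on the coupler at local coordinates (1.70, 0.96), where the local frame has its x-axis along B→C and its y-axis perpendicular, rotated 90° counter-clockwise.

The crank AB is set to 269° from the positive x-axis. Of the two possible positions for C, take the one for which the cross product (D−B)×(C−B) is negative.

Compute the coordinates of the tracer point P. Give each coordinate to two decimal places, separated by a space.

A=(0,0), D=(9.00,0)
B = A + 4.00·(cos269°, sin269°) = (-0.0698, -3.9994)
|BD| = 9.9124
circle(B,3.00) ∩ circle(D,9.00): a=1.3244, h=2.6918
  candidates: C₊=(0.0560,-1.0020) cross=26.683; C₋=(2.2281,-5.9280) cross=-26.683
  mode - wants cross < 0 → take C=(2.2281,-5.9280) (cross=-26.683)
ex = (C−B)/|BC| = (0.7660,-0.6429); ey = (0.6429,0.7660)
P = B + 1.70·ex + 0.96·ey = (1.8495,-4.3569)

1.85 -4.36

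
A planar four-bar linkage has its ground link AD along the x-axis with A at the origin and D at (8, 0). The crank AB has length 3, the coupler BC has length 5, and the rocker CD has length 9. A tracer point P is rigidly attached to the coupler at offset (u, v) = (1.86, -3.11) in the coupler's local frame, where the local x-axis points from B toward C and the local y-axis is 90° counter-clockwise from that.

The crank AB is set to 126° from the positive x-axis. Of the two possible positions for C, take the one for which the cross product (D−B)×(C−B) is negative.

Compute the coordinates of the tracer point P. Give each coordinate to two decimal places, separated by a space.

A=(0,0), D=(8.00,0)
B = A + 3.00·(cos126°, sin126°) = (-1.7634, 2.4271)
|BD| = 10.0605
circle(B,5.00) ∩ circle(D,9.00): a=2.2471, h=4.4666
  candidates: C₊=(1.4949,6.2196) cross=44.936; C₋=(-0.6602,-2.4497) cross=-44.936
  mode - wants cross < 0 → take C=(-0.6602,-2.4497) (cross=-44.936)
ex = (C−B)/|BC| = (0.2206,-0.9754); ey = (0.9754,0.2206)
P = B + 1.86·ex + -3.11·ey = (-4.3863,-0.0733)

-4.39 -0.07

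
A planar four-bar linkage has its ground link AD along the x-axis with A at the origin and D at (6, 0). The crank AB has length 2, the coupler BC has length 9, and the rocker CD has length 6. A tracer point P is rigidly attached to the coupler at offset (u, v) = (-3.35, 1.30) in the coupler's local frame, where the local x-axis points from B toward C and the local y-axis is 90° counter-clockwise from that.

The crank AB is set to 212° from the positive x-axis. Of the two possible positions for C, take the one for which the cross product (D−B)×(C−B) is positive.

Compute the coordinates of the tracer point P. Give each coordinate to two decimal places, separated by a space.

-4.88 -2.73

A=(0,0), D=(6.00,0)
B = A + 2.00·(cos212°, sin212°) = (-1.6961, -1.0598)
|BD| = 7.7687
circle(B,9.00) ∩ circle(D,6.00): a=6.7806, h=5.9181
  candidates: C₊=(4.2137,5.7279) cross=45.976; C₋=(5.8285,-5.9975) cross=-45.976
  mode + wants cross > 0 → take C=(4.2137,5.7279) (cross=45.976)
ex = (C−B)/|BC| = (0.6566,0.7542); ey = (-0.7542,0.6566)
P = B + -3.35·ex + 1.30·ey = (-4.8763,-2.7328)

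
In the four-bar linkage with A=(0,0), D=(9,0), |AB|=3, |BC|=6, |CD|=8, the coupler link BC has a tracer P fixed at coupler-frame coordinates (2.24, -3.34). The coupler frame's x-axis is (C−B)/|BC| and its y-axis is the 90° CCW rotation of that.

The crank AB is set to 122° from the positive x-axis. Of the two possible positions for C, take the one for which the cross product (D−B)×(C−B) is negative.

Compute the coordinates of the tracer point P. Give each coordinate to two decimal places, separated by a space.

-3.34 -1.08

A=(0,0), D=(9.00,0)
B = A + 3.00·(cos122°, sin122°) = (-1.5898, 2.5441)
|BD| = 10.8911
circle(B,6.00) ∩ circle(D,8.00): a=4.1601, h=4.3236
  candidates: C₊=(3.4652,5.7764) cross=47.089; C₋=(1.4452,-2.6316) cross=-47.089
  mode - wants cross < 0 → take C=(1.4452,-2.6316) (cross=-47.089)
ex = (C−B)/|BC| = (0.5058,-0.8626); ey = (0.8626,0.5058)
P = B + 2.24·ex + -3.34·ey = (-3.3379,-1.0776)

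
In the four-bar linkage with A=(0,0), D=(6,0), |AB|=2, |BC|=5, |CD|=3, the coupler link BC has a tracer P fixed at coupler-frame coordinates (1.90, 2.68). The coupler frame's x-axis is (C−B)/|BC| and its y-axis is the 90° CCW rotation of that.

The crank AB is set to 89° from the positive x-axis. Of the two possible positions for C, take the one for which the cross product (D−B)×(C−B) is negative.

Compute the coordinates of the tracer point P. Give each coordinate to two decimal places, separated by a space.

A=(0,0), D=(6.00,0)
B = A + 2.00·(cos89°, sin89°) = (0.0349, 1.9997)
|BD| = 6.2914
circle(B,5.00) ∩ circle(D,3.00): a=4.4173, h=2.3426
  candidates: C₊=(4.9677,2.8168) cross=14.738; C₋=(3.4785,-1.6254) cross=-14.738
  mode - wants cross < 0 → take C=(3.4785,-1.6254) (cross=-14.738)
ex = (C−B)/|BC| = (0.6887,-0.7250); ey = (0.7250,0.6887)
P = B + 1.90·ex + 2.68·ey = (3.2865,2.4679)

3.29 2.47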